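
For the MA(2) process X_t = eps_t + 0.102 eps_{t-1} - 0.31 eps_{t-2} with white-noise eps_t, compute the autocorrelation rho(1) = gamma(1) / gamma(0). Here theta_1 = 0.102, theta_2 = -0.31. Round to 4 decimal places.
\rho(1) = 0.0636

For an MA(q) process with theta_0 = 1, the autocovariance is
  gamma(k) = sigma^2 * sum_{i=0..q-k} theta_i * theta_{i+k},
and rho(k) = gamma(k) / gamma(0). Sigma^2 cancels.
  numerator   = (1)*(0.102) + (0.102)*(-0.31) = 0.07038.
  denominator = (1)^2 + (0.102)^2 + (-0.31)^2 = 1.106504.
  rho(1) = 0.07038 / 1.106504 = 0.0636.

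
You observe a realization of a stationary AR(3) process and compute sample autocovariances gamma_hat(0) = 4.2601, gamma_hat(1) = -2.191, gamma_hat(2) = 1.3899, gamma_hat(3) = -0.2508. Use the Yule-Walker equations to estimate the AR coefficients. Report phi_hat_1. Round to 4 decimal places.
\hat\phi_{1} = -0.4870

The Yule-Walker equations for an AR(p) process read, in matrix form,
  Gamma_p phi = r_p,   with   (Gamma_p)_{ij} = gamma(|i - j|),
                       (r_p)_i = gamma(i),   i,j = 1..p.
Substitute the sample gammas (Toeplitz matrix and right-hand side of size 3):
  Gamma_p = [[4.2601, -2.191, 1.3899], [-2.191, 4.2601, -2.191], [1.3899, -2.191, 4.2601]]
  r_p     = [-2.191, 1.3899, -0.2508]
Written out (R1..R3):
  (R1) 4.2601 phi_1 - 2.191 phi_2 + 1.3899 phi_3 = -2.191
  (R2) -2.191 phi_1 + 4.2601 phi_2 - 2.191 phi_3 = 1.3899
  (R3) 1.3899 phi_1 - 2.191 phi_2 + 4.2601 phi_3 = -0.2508
Gaussian elimination:
  R2 <- R2 - (-2.191/4.2601) R1 = R2 - (-0.514307) R1:  3.133253 phi_2 - 1.476164 phi_3 = 0.263053
  R3 <- R3 - (1.3899/4.2601) R1 = R3 - (0.32626) R1:  -1.476164 phi_2 + 3.806631 phi_3 = 0.464036
  R3 <- R3 - (-1.476164/3.133253) R2 = R3 - (-0.471128) R2:  3.111168 phi_3 = 0.587967
Back-substitution:
  phi_hat_3 = 0.587967 / 3.111168 = 0.188986
  phi_hat_2 = (0.263053 - (-1.476164)(0.188986)) / 3.133253 = 0.172992
  phi_hat_1 = (-2.191 - (-2.191)(0.172992) - (1.3899)(0.188986)) / 4.2601 = -0.486995
So phi_hat = [-0.4870, 0.1730, 0.1890].
Therefore phi_hat_1 = -0.4870.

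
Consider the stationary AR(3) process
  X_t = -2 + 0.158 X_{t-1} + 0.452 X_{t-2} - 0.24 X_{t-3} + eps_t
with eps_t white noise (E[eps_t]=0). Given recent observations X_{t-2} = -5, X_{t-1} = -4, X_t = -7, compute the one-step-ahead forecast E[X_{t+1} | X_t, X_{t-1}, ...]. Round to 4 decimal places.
E[X_{t+1} \mid \mathcal F_t] = -3.7140

For an AR(p) model X_t = c + sum_i phi_i X_{t-i} + eps_t, the
one-step-ahead conditional mean is
  E[X_{t+1} | X_t, ...] = c + sum_i phi_i X_{t+1-i}.
Substitute known values:
  E[X_{t+1} | ...] = -2 + (0.158) * (-7) + (0.452) * (-4) + (-0.24) * (-5)
                   = -3.7140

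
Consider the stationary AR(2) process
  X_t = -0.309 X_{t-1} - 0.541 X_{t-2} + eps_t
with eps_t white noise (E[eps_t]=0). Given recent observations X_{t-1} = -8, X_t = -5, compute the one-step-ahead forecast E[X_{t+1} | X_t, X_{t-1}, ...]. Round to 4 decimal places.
E[X_{t+1} \mid \mathcal F_t] = 5.8730

For an AR(p) model X_t = c + sum_i phi_i X_{t-i} + eps_t, the
one-step-ahead conditional mean is
  E[X_{t+1} | X_t, ...] = c + sum_i phi_i X_{t+1-i}.
Substitute known values:
  E[X_{t+1} | ...] = (-0.309) * (-5) + (-0.541) * (-8)
                   = 5.8730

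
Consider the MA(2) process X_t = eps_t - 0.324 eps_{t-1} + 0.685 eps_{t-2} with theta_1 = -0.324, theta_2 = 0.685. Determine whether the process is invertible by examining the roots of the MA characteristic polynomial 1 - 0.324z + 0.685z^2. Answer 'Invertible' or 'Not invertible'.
\text{Invertible}

The MA(q) characteristic polynomial is P(z) = 1 - 0.324z + 0.685z^2.
Invertibility requires all roots to lie outside the unit circle, i.e. |z| > 1 for every root.
Set 1 + (-0.324) z + (0.685) z^2 = 0, i.e. a z^2 + b z + c = 0 with a = 0.685, b = -0.324, c = 1.
Discriminant D = b^2 - 4ac = (-0.324)^2 - 4*(0.685)*1 = 0.104976 - (2.74) = -2.635024.
D < 0, so the roots are the complex-conjugate pair z = (-b +/- i sqrt(-D)) / (2a) = 0.2365 +/- 1.1849i.
For a conjugate pair |z|^2 = z * conj(z) = (product of roots) = c/a = 1/(0.685) = 1.459854, so |z| = sqrt(1.459854) = 1.2082 for both roots.
Moduli of all roots: 1.2082, 1.2082.
All moduli strictly greater than 1? Yes.
Verdict: Invertible.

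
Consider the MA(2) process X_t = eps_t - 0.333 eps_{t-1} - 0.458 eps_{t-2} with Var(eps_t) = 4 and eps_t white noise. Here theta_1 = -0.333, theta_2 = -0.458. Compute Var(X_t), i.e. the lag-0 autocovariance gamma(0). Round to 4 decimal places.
\gamma(0) = 5.2826

For an MA(q) process X_t = eps_t + sum_i theta_i eps_{t-i} with
Var(eps_t) = sigma^2, the variance is
  gamma(0) = sigma^2 * (1 + sum_i theta_i^2).
  sum_i theta_i^2 = (-0.333)^2 + (-0.458)^2 = 0.110889 + 0.209764 = 0.320653.
  gamma(0) = 4 * (1 + 0.320653) = 4 * 1.320653 = 5.282612, which rounds to 5.2826.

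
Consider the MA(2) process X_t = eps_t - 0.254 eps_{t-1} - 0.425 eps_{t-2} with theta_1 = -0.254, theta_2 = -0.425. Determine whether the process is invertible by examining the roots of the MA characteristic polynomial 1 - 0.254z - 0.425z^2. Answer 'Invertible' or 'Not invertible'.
\text{Invertible}

The MA(q) characteristic polynomial is P(z) = 1 - 0.254z - 0.425z^2.
Invertibility requires all roots to lie outside the unit circle, i.e. |z| > 1 for every root.
Set 1 + (-0.254) z + (-0.425) z^2 = 0, i.e. a z^2 + b z + c = 0 with a = -0.425, b = -0.254, c = 1.
Discriminant D = b^2 - 4ac = (-0.254)^2 - 4*(-0.425)*1 = 0.064516 - (-1.7) = 1.764516.
D >= 0, so the roots are real: z = (-b +/- sqrt(D)) / (2a) = (0.254 +/- 1.328351) / (-0.85).
  z_1 = (0.254 + 1.328351) / (-0.85) = -1.8616,   |z_1| = 1.8616.
  z_2 = (0.254 - 1.328351) / (-0.85) = 1.2639,   |z_2| = 1.2639.
Moduli of all roots: 1.8616, 1.2639.
All moduli strictly greater than 1? Yes.
Verdict: Invertible.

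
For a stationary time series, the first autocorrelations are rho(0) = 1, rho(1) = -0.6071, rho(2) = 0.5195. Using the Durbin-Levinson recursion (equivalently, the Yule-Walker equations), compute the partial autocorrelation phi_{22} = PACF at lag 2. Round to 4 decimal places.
\phi_{22} = 0.2390

The PACF at lag k is phi_{kk}, the last component of the solution
to the Yule-Walker system G_k phi = r_k where
  (G_k)_{ij} = rho(|i - j|), (r_k)_i = rho(i), i,j = 1..k.
Equivalently, Durbin-Levinson gives phi_{kk} iteratively:
  phi_{11} = rho(1)
  phi_{kk} = [rho(k) - sum_{j=1..k-1} phi_{k-1,j} rho(k-j)]
            / [1 - sum_{j=1..k-1} phi_{k-1,j} rho(j)],
  phi_{k,j} = phi_{k-1,j} - phi_{kk} phi_{k-1,k-j},  j = 1..k-1.
Step k = 1:
  phi_11 = rho(1) = -0.6071.
Step k = 2:
  phi_22 = [rho(2) - phi_11 rho(1)] / [1 - phi_11 rho(1)] = [0.5195 - (-0.6071)(-0.6071)] / [1 - (-0.6071)(-0.6071)]
         = 0.15092959 / 0.63142959 = 0.239.
Therefore phi_{22} = 0.2390.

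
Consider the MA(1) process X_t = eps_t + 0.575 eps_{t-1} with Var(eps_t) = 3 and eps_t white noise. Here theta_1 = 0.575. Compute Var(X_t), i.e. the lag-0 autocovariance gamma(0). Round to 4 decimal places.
\gamma(0) = 3.9919

For an MA(q) process X_t = eps_t + sum_i theta_i eps_{t-i} with
Var(eps_t) = sigma^2, the variance is
  gamma(0) = sigma^2 * (1 + sum_i theta_i^2).
  sum_i theta_i^2 = (0.575)^2 = 0.330625.
  gamma(0) = 3 * (1 + 0.330625) = 3 * 1.330625 = 3.991875, which rounds to 3.9919.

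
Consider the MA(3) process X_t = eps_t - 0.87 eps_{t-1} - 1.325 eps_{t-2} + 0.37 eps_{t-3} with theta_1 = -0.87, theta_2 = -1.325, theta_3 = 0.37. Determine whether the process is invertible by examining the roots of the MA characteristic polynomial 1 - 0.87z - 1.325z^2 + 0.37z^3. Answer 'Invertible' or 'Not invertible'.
\text{Not invertible}

The MA(q) characteristic polynomial is P(z) = 1 - 0.87z - 1.325z^2 + 0.37z^3.
Invertibility requires all roots to lie outside the unit circle, i.e. |z| > 1 for every root.
Degree 3: look for a simple real root z0 first, then factor out (1 - z/z0) and solve the remaining quadratic.
Testing z0 = 4: P(4) = 1 + (-0.87)(4) + (-1.325)(4)^2 + (0.37)(4)^3
  = 1 + (-3.48) + (-21.2) + (23.68) = 0.  So z_0 = 4 is a root, |z_0| = 4.
Divide out the factor (1 - 0.25 z) = (1 - z/z0) (since 1/z0 = 0.25):
  P(z) = (1 - 0.25 z)(1 + (-0.62) z + (-1.48) z^2)
  [check: z-coef -0.62 - (0.25) = -0.87; z^2-coef -1.48 - (0.25)(-0.62) = -1.325; z^3-coef -(0.25)(-1.48) = 0.37.]
Remaining roots from the quadratic factor 1 + (-0.62) z + (-1.48) z^2:
  Set 1 + (-0.62) z + (-1.48) z^2 = 0, i.e. a z^2 + b z + c = 0 with a = -1.48, b = -0.62, c = 1.
  Discriminant D = b^2 - 4ac = (-0.62)^2 - 4*(-1.48)*1 = 0.3844 - (-5.92) = 6.3044.
  D >= 0, so the roots are real: z = (-b +/- sqrt(D)) / (2a) = (0.62 +/- 2.510856) / (-2.96).
    z_1 = (0.62 + 2.510856) / (-2.96) = -1.0577,   |z_1| = 1.0577.
    z_2 = (0.62 - 2.510856) / (-2.96) = 0.6388,   |z_2| = 0.6388.
Moduli of all roots: 4.0000, 1.0577, 0.6388.
All moduli strictly greater than 1? No.
Verdict: Not invertible.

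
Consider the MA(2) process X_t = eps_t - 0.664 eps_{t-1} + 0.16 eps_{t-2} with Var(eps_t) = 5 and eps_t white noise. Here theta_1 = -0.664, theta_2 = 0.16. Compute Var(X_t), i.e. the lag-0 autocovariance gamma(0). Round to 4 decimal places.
\gamma(0) = 7.3325

For an MA(q) process X_t = eps_t + sum_i theta_i eps_{t-i} with
Var(eps_t) = sigma^2, the variance is
  gamma(0) = sigma^2 * (1 + sum_i theta_i^2).
  sum_i theta_i^2 = (-0.664)^2 + (0.16)^2 = 0.440896 + 0.0256 = 0.466496.
  gamma(0) = 5 * (1 + 0.466496) = 5 * 1.466496 = 7.33248, which rounds to 7.3325.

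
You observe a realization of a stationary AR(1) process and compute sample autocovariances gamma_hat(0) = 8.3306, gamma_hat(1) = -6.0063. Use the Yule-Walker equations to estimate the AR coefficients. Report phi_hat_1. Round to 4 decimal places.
\hat\phi_{1} = -0.7210

The Yule-Walker equations for an AR(p) process read, in matrix form,
  Gamma_p phi = r_p,   with   (Gamma_p)_{ij} = gamma(|i - j|),
                       (r_p)_i = gamma(i),   i,j = 1..p.
Substitute the sample gammas (Toeplitz matrix and right-hand side of size 1):
  Gamma_p = [[8.3306]]
  r_p     = [-6.0063]
With p = 1 this is the single equation gamma(0) phi_1 = gamma(1):
  phi_hat_1 = gamma(1) / gamma(0) = -6.0063 / 8.3306 = -0.7210.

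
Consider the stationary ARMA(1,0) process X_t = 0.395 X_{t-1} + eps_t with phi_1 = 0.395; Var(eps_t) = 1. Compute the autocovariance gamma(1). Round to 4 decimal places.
\gamma(1) = 0.4680

Multiply the model equation by X_{t-k} and take expectations. With theta_0 = psi_0 = 1 and psi_j the MA(infinity) weights, this gives
  gamma(k) - sum_i phi_i gamma(k-i) = c_k,
  c_k = sigma^2 * sum_{j=k..q} theta_j psi_{j-k}   (c_k = 0 for k > q),
using gamma(-m) = gamma(m).
Pure AR (q = 0): c_0 = sigma^2 = 1, c_k = 0 for k >= 1.
Equations for k = 0 and k = 1 (AR order 1):
  gamma(0) = phi_1 gamma(1) + c_0
  gamma(1) = phi_1 gamma(0) + c_1
Substituting the second into the first: gamma(0) (1 - phi_1^2) = c_0 + phi_1 c_1, so
  gamma(0) = c_0 / (1 - phi_1^2) = 1 / (1 - (0.395)^2) = 1 / 0.843975 = 1.184869.
  gamma(1) = phi_1 gamma(0) = (0.395)(1.184869) = 0.468023.
Therefore gamma(1) = 0.4680 (to 4 decimal places).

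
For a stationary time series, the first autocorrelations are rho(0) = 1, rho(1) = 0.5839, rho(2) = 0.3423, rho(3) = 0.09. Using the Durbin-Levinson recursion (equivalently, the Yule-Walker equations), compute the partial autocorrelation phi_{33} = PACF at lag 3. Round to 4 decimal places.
\phi_{33} = -0.1679

The PACF at lag k is phi_{kk}, the last component of the solution
to the Yule-Walker system G_k phi = r_k where
  (G_k)_{ij} = rho(|i - j|), (r_k)_i = rho(i), i,j = 1..k.
Equivalently, Durbin-Levinson gives phi_{kk} iteratively:
  phi_{11} = rho(1)
  phi_{kk} = [rho(k) - sum_{j=1..k-1} phi_{k-1,j} rho(k-j)]
            / [1 - sum_{j=1..k-1} phi_{k-1,j} rho(j)],
  phi_{k,j} = phi_{k-1,j} - phi_{kk} phi_{k-1,k-j},  j = 1..k-1.
Step k = 1:
  phi_11 = rho(1) = 0.5839.
Step k = 2:
  phi_22 = [rho(2) - phi_11 rho(1)] / [1 - phi_11 rho(1)] = [0.3423 - (0.5839)(0.5839)] / [1 - (0.5839)(0.5839)]
         = 0.00136079 / 0.65906079 = 0.002065.
  Update: phi_21 = phi_11 - phi_22 phi_11 = 0.5839 - (0.002065)(0.5839) = 0.582694.
Step k = 3:
  phi_33 = [rho(3) - phi_21 rho(2) - phi_22 rho(1)] / [1 - phi_21 rho(1) - phi_22 rho(2)]
    numerator   = 0.09 - (0.582694)(0.3423) - (0.002065)(0.5839) = -0.11066189
    denominator = 1 - (0.582694)(0.5839) - (0.002065)(0.3423) = 0.65905798
  phi_33 = -0.11066189 / 0.65905798 = -0.1679.
Therefore phi_{33} = -0.1679.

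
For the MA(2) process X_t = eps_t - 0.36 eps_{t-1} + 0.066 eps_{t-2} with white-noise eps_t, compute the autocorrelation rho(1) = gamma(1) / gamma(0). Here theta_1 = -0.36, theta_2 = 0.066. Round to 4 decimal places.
\rho(1) = -0.3384

For an MA(q) process with theta_0 = 1, the autocovariance is
  gamma(k) = sigma^2 * sum_{i=0..q-k} theta_i * theta_{i+k},
and rho(k) = gamma(k) / gamma(0). Sigma^2 cancels.
  numerator   = (1)*(-0.36) + (-0.36)*(0.066) = -0.38376.
  denominator = (1)^2 + (-0.36)^2 + (0.066)^2 = 1.133956.
  rho(1) = -0.38376 / 1.133956 = -0.3384.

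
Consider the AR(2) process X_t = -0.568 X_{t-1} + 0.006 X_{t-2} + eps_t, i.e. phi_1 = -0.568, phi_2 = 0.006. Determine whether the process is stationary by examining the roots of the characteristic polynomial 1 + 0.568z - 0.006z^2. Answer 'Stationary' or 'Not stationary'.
\text{Stationary}

The AR(p) characteristic polynomial is P(z) = 1 + 0.568z - 0.006z^2.
Stationarity requires all roots to lie outside the unit circle, i.e. |z| > 1 for every root.
Set 1 + (0.568) z + (-0.006) z^2 = 0, i.e. a z^2 + b z + c = 0 with a = -0.006, b = 0.568, c = 1.
Discriminant D = b^2 - 4ac = (0.568)^2 - 4*(-0.006)*1 = 0.322624 - (-0.024) = 0.346624.
D >= 0, so the roots are real: z = (-b +/- sqrt(D)) / (2a) = (-0.568 +/- 0.588748) / (-0.012).
  z_1 = (-0.568 + 0.588748) / (-0.012) = -1.729,   |z_1| = 1.729.
  z_2 = (-0.568 - 0.588748) / (-0.012) = 96.3957,   |z_2| = 96.3957.
Moduli of all roots: 1.7290, 96.3957.
All moduli strictly greater than 1? Yes.
Verdict: Stationary.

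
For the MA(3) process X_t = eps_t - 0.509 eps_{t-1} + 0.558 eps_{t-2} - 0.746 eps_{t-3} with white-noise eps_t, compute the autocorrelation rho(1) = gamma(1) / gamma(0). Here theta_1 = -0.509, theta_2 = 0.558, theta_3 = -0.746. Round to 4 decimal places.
\rho(1) = -0.5686

For an MA(q) process with theta_0 = 1, the autocovariance is
  gamma(k) = sigma^2 * sum_{i=0..q-k} theta_i * theta_{i+k},
and rho(k) = gamma(k) / gamma(0). Sigma^2 cancels.
  numerator   = (1)*(-0.509) + (-0.509)*(0.558) + (0.558)*(-0.746) = -1.20929.
  denominator = (1)^2 + (-0.509)^2 + (0.558)^2 + (-0.746)^2 = 2.126961.
  rho(1) = -1.20929 / 2.126961 = -0.5686.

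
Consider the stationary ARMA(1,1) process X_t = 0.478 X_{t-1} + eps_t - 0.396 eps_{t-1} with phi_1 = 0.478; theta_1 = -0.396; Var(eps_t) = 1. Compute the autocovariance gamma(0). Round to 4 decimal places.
\gamma(0) = 1.0087

Multiply the model equation by X_{t-k} and take expectations. With theta_0 = psi_0 = 1 and psi_j the MA(infinity) weights, this gives
  gamma(k) - sum_i phi_i gamma(k-i) = c_k,
  c_k = sigma^2 * sum_{j=k..q} theta_j psi_{j-k}   (c_k = 0 for k > q),
using gamma(-m) = gamma(m).
psi-weights needed (psi_j = theta_j + sum_i phi_i psi_{j-i}):
  psi_1 = theta_1 + phi_1 = -0.396 + (0.478) = 0.082
Right-hand sides:
  c_0 = sigma^2 (1 + theta_1 psi_1) = 1 * (1 + (-0.396)(0.082)) = 1 * 0.967528 = 0.967528
  c_1 = sigma^2 theta_1 = 1 * (-0.396) = -0.396
  c_2 = 0
Equations for k = 0 and k = 1 (AR order 1):
  gamma(0) = phi_1 gamma(1) + c_0
  gamma(1) = phi_1 gamma(0) + c_1
Substituting the second into the first: gamma(0) (1 - phi_1^2) = c_0 + phi_1 c_1, so
  gamma(0) = (c_0 + phi_1 c_1) / (1 - phi_1^2) = (0.967528 + (0.478)(-0.396)) / (1 - (0.478)^2) = 0.77824 / 0.771516 = 1.008715.
Therefore gamma(0) = 1.0087 (to 4 decimal places).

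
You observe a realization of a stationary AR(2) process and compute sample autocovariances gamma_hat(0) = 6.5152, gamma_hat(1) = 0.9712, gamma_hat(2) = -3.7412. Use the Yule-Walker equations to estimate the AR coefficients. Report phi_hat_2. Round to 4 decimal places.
\hat\phi_{2} = -0.6100

The Yule-Walker equations for an AR(p) process read, in matrix form,
  Gamma_p phi = r_p,   with   (Gamma_p)_{ij} = gamma(|i - j|),
                       (r_p)_i = gamma(i),   i,j = 1..p.
Substitute the sample gammas (Toeplitz matrix and right-hand side of size 2):
  Gamma_p = [[6.5152, 0.9712], [0.9712, 6.5152]]
  r_p     = [0.9712, -3.7412]
Written out:
  6.5152 phi_1 + 0.9712 phi_2 = 0.9712
  0.9712 phi_1 + 6.5152 phi_2 = -3.7412
Solve by Cramer's rule:
  det = gamma(0)^2 - gamma(1)^2 = (6.5152)^2 - (0.9712)^2 = 42.44783104 - 0.94322944 = 41.5046016
  phi_hat_1 = [gamma(1) gamma(0) - gamma(1) gamma(2)] / det = [(0.9712)(6.5152) - (0.9712)(-3.7412)] / 41.5046016 = 9.96101568 / 41.5046016 = 0.24
  phi_hat_2 = [gamma(0) gamma(2) - gamma(1)^2] / det = [(6.5152)(-3.7412) - (0.9712)^2] / 41.5046016 = -25.31789568 / 41.5046016 = -0.61
So phi_hat = [0.2400, -0.6100].
Therefore phi_hat_2 = -0.6100.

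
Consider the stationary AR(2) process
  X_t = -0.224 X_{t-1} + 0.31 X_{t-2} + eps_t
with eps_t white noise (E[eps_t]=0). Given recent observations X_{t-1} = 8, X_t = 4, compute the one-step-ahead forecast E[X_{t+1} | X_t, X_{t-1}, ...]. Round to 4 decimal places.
E[X_{t+1} \mid \mathcal F_t] = 1.5840

For an AR(p) model X_t = c + sum_i phi_i X_{t-i} + eps_t, the
one-step-ahead conditional mean is
  E[X_{t+1} | X_t, ...] = c + sum_i phi_i X_{t+1-i}.
Substitute known values:
  E[X_{t+1} | ...] = (-0.224) * (4) + (0.31) * (8)
                   = 1.5840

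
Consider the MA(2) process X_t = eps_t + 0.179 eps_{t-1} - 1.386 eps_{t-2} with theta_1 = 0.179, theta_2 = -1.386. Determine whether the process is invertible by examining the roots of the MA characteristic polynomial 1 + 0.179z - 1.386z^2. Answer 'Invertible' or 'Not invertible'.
\text{Not invertible}

The MA(q) characteristic polynomial is P(z) = 1 + 0.179z - 1.386z^2.
Invertibility requires all roots to lie outside the unit circle, i.e. |z| > 1 for every root.
Set 1 + (0.179) z + (-1.386) z^2 = 0, i.e. a z^2 + b z + c = 0 with a = -1.386, b = 0.179, c = 1.
Discriminant D = b^2 - 4ac = (0.179)^2 - 4*(-1.386)*1 = 0.032041 - (-5.544) = 5.576041.
D >= 0, so the roots are real: z = (-b +/- sqrt(D)) / (2a) = (-0.179 +/- 2.361364) / (-2.772).
  z_1 = (-0.179 + 2.361364) / (-2.772) = -0.7873,   |z_1| = 0.7873.
  z_2 = (-0.179 - 2.361364) / (-2.772) = 0.9164,   |z_2| = 0.9164.
Moduli of all roots: 0.7873, 0.9164.
All moduli strictly greater than 1? No.
Verdict: Not invertible.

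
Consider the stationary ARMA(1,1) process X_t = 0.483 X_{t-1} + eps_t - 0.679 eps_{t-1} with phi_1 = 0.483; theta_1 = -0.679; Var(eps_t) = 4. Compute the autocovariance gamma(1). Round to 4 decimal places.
\gamma(1) = -0.6872

Multiply the model equation by X_{t-k} and take expectations. With theta_0 = psi_0 = 1 and psi_j the MA(infinity) weights, this gives
  gamma(k) - sum_i phi_i gamma(k-i) = c_k,
  c_k = sigma^2 * sum_{j=k..q} theta_j psi_{j-k}   (c_k = 0 for k > q),
using gamma(-m) = gamma(m).
psi-weights needed (psi_j = theta_j + sum_i phi_i psi_{j-i}):
  psi_1 = theta_1 + phi_1 = -0.679 + (0.483) = -0.196
Right-hand sides:
  c_0 = sigma^2 (1 + theta_1 psi_1) = 4 * (1 + (-0.679)(-0.196)) = 4 * 1.133084 = 4.532336
  c_1 = sigma^2 theta_1 = 4 * (-0.679) = -2.716
  c_2 = 0
Equations for k = 0 and k = 1 (AR order 1):
  gamma(0) = phi_1 gamma(1) + c_0
  gamma(1) = phi_1 gamma(0) + c_1
Substituting the second into the first: gamma(0) (1 - phi_1^2) = c_0 + phi_1 c_1, so
  gamma(0) = (c_0 + phi_1 c_1) / (1 - phi_1^2) = (4.532336 + (0.483)(-2.716)) / (1 - (0.483)^2) = 3.220508 / 0.766711 = 4.20042.
  gamma(1) = phi_1 gamma(0) + c_1 = (0.483)(4.20042) + (-2.716) = -0.687197.
Therefore gamma(1) = -0.6872 (to 4 decimal places).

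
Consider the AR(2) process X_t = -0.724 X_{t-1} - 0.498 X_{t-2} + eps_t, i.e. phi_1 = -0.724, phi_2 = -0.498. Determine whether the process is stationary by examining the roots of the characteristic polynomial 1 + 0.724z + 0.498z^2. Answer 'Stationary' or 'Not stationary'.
\text{Stationary}

The AR(p) characteristic polynomial is P(z) = 1 + 0.724z + 0.498z^2.
Stationarity requires all roots to lie outside the unit circle, i.e. |z| > 1 for every root.
Set 1 + (0.724) z + (0.498) z^2 = 0, i.e. a z^2 + b z + c = 0 with a = 0.498, b = 0.724, c = 1.
Discriminant D = b^2 - 4ac = (0.724)^2 - 4*(0.498)*1 = 0.524176 - (1.992) = -1.467824.
D < 0, so the roots are the complex-conjugate pair z = (-b +/- i sqrt(-D)) / (2a) = -0.7269 +/- 1.2164i.
For a conjugate pair |z|^2 = z * conj(z) = (product of roots) = c/a = 1/(0.498) = 2.008032, so |z| = sqrt(2.008032) = 1.4171 for both roots.
Moduli of all roots: 1.4171, 1.4171.
All moduli strictly greater than 1? Yes.
Verdict: Stationary.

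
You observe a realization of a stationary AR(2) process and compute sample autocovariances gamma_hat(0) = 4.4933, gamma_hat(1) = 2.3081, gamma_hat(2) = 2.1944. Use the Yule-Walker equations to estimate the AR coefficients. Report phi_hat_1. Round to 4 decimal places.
\hat\phi_{1} = 0.3570

The Yule-Walker equations for an AR(p) process read, in matrix form,
  Gamma_p phi = r_p,   with   (Gamma_p)_{ij} = gamma(|i - j|),
                       (r_p)_i = gamma(i),   i,j = 1..p.
Substitute the sample gammas (Toeplitz matrix and right-hand side of size 2):
  Gamma_p = [[4.4933, 2.3081], [2.3081, 4.4933]]
  r_p     = [2.3081, 2.1944]
Written out:
  4.4933 phi_1 + 2.3081 phi_2 = 2.3081
  2.3081 phi_1 + 4.4933 phi_2 = 2.1944
Solve by Cramer's rule:
  det = gamma(0)^2 - gamma(1)^2 = (4.4933)^2 - (2.3081)^2 = 20.18974489 - 5.32732561 = 14.86241928
  phi_hat_1 = [gamma(1) gamma(0) - gamma(1) gamma(2)] / det = [(2.3081)(4.4933) - (2.3081)(2.1944)] / 14.86241928 = 5.30609109 / 14.86241928 = 0.357
  phi_hat_2 = [gamma(0) gamma(2) - gamma(1)^2] / det = [(4.4933)(2.1944) - (2.3081)^2] / 14.86241928 = 4.53277191 / 14.86241928 = 0.305
So phi_hat = [0.3570, 0.3050].
Therefore phi_hat_1 = 0.3570.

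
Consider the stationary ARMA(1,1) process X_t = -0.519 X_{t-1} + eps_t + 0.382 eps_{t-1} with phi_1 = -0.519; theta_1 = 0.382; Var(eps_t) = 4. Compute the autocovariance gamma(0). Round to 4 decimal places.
\gamma(0) = 4.1028

Multiply the model equation by X_{t-k} and take expectations. With theta_0 = psi_0 = 1 and psi_j the MA(infinity) weights, this gives
  gamma(k) - sum_i phi_i gamma(k-i) = c_k,
  c_k = sigma^2 * sum_{j=k..q} theta_j psi_{j-k}   (c_k = 0 for k > q),
using gamma(-m) = gamma(m).
psi-weights needed (psi_j = theta_j + sum_i phi_i psi_{j-i}):
  psi_1 = theta_1 + phi_1 = 0.382 + (-0.519) = -0.137
Right-hand sides:
  c_0 = sigma^2 (1 + theta_1 psi_1) = 4 * (1 + (0.382)(-0.137)) = 4 * 0.947666 = 3.790664
  c_1 = sigma^2 theta_1 = 4 * (0.382) = 1.528
  c_2 = 0
Equations for k = 0 and k = 1 (AR order 1):
  gamma(0) = phi_1 gamma(1) + c_0
  gamma(1) = phi_1 gamma(0) + c_1
Substituting the second into the first: gamma(0) (1 - phi_1^2) = c_0 + phi_1 c_1, so
  gamma(0) = (c_0 + phi_1 c_1) / (1 - phi_1^2) = (3.790664 + (-0.519)(1.528)) / (1 - (-0.519)^2) = 2.997632 / 0.730639 = 4.102754.
Therefore gamma(0) = 4.1028 (to 4 decimal places).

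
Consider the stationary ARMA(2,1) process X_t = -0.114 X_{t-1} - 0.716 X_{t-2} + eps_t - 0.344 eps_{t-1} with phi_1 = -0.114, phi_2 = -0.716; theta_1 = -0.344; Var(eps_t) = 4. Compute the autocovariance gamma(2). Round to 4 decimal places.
\gamma(2) = -6.7070

Multiply the model equation by X_{t-k} and take expectations. With theta_0 = psi_0 = 1 and psi_j the MA(infinity) weights, this gives
  gamma(k) - sum_i phi_i gamma(k-i) = c_k,
  c_k = sigma^2 * sum_{j=k..q} theta_j psi_{j-k}   (c_k = 0 for k > q),
using gamma(-m) = gamma(m).
psi-weights needed (psi_j = theta_j + sum_i phi_i psi_{j-i}):
  psi_1 = theta_1 + phi_1 = -0.344 + (-0.114) = -0.458
Right-hand sides:
  c_0 = sigma^2 (1 + theta_1 psi_1) = 4 * (1 + (-0.344)(-0.458)) = 4 * 1.157552 = 4.630208
  c_1 = sigma^2 theta_1 = 4 * (-0.344) = -1.376
  c_2 = 0
Equations for k = 0, 1, 2 (AR order 2, c_2 = 0):
  (E0) gamma(0) = phi_1 gamma(1) + phi_2 gamma(2) + c_0
  (E1) gamma(1) = phi_1 gamma(0) + phi_2 gamma(1) + c_1
  (E2) gamma(2) = phi_1 gamma(1) + phi_2 gamma(0)
From (E1): gamma(1) = A gamma(0) + B with
  A = phi_1 / (1 - phi_2) = -0.114 / 1.716 = -0.066434,   B = c_1 / (1 - phi_2) = -1.376 / 1.716 = -0.801865.
Insert (E2) into (E0): gamma(0) (1 - phi_2^2) = phi_1 (1 + phi_2) gamma(1) + c_0.
  phi_1 (1 + phi_2) = (-0.114)(0.284) = -0.032376,   1 - phi_2^2 = 0.487344.
Replace gamma(1) by A gamma(0) + B and collect gamma(0):
  gamma(0) [0.487344 - (-0.032376)(-0.066434)] = (-0.032376)(-0.801865) + 4.630208
  gamma(0) * 0.485193 = 4.656169
  gamma(0) = 4.656169 / 0.485193 = 9.596527.
  gamma(1) = A gamma(0) + B = (-0.066434)(9.596527) + (-0.801865) = -1.439396.
  gamma(2) = phi_1 gamma(1) + phi_2 gamma(0) = (-0.114)(-1.439396) + (-0.716)(9.596527) = -6.707022.
Therefore gamma(2) = -6.7070 (to 4 decimal places).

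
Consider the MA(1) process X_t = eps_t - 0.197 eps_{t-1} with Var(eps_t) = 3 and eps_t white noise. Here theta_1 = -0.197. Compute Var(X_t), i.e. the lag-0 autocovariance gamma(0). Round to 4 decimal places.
\gamma(0) = 3.1164

For an MA(q) process X_t = eps_t + sum_i theta_i eps_{t-i} with
Var(eps_t) = sigma^2, the variance is
  gamma(0) = sigma^2 * (1 + sum_i theta_i^2).
  sum_i theta_i^2 = (-0.197)^2 = 0.038809.
  gamma(0) = 3 * (1 + 0.038809) = 3 * 1.038809 = 3.116427, which rounds to 3.1164.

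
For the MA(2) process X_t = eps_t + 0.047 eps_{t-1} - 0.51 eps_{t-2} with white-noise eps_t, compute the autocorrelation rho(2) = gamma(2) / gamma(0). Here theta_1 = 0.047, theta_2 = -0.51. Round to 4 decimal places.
\rho(2) = -0.4040

For an MA(q) process with theta_0 = 1, the autocovariance is
  gamma(k) = sigma^2 * sum_{i=0..q-k} theta_i * theta_{i+k},
and rho(k) = gamma(k) / gamma(0). Sigma^2 cancels.
  numerator   = (1)*(-0.51) = -0.51.
  denominator = (1)^2 + (0.047)^2 + (-0.51)^2 = 1.262309.
  rho(2) = -0.51 / 1.262309 = -0.4040.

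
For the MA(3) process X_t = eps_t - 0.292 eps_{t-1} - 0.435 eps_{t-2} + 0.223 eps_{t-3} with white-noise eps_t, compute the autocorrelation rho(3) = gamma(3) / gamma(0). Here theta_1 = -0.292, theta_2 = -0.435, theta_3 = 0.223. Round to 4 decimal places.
\rho(3) = 0.1684

For an MA(q) process with theta_0 = 1, the autocovariance is
  gamma(k) = sigma^2 * sum_{i=0..q-k} theta_i * theta_{i+k},
and rho(k) = gamma(k) / gamma(0). Sigma^2 cancels.
  numerator   = (1)*(0.223) = 0.223.
  denominator = (1)^2 + (-0.292)^2 + (-0.435)^2 + (0.223)^2 = 1.324218.
  rho(3) = 0.223 / 1.324218 = 0.1684.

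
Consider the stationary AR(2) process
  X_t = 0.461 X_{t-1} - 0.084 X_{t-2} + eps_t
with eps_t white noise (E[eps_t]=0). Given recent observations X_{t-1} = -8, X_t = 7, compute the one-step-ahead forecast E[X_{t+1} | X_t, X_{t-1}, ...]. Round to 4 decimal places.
E[X_{t+1} \mid \mathcal F_t] = 3.8990

For an AR(p) model X_t = c + sum_i phi_i X_{t-i} + eps_t, the
one-step-ahead conditional mean is
  E[X_{t+1} | X_t, ...] = c + sum_i phi_i X_{t+1-i}.
Substitute known values:
  E[X_{t+1} | ...] = (0.461) * (7) + (-0.084) * (-8)
                   = 3.8990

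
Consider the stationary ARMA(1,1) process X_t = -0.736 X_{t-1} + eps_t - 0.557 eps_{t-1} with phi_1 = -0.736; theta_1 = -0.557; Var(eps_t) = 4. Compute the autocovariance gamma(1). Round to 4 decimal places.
\gamma(1) = -15.9114

Multiply the model equation by X_{t-k} and take expectations. With theta_0 = psi_0 = 1 and psi_j the MA(infinity) weights, this gives
  gamma(k) - sum_i phi_i gamma(k-i) = c_k,
  c_k = sigma^2 * sum_{j=k..q} theta_j psi_{j-k}   (c_k = 0 for k > q),
using gamma(-m) = gamma(m).
psi-weights needed (psi_j = theta_j + sum_i phi_i psi_{j-i}):
  psi_1 = theta_1 + phi_1 = -0.557 + (-0.736) = -1.293
Right-hand sides:
  c_0 = sigma^2 (1 + theta_1 psi_1) = 4 * (1 + (-0.557)(-1.293)) = 4 * 1.720201 = 6.880804
  c_1 = sigma^2 theta_1 = 4 * (-0.557) = -2.228
  c_2 = 0
Equations for k = 0 and k = 1 (AR order 1):
  gamma(0) = phi_1 gamma(1) + c_0
  gamma(1) = phi_1 gamma(0) + c_1
Substituting the second into the first: gamma(0) (1 - phi_1^2) = c_0 + phi_1 c_1, so
  gamma(0) = (c_0 + phi_1 c_1) / (1 - phi_1^2) = (6.880804 + (-0.736)(-2.228)) / (1 - (-0.736)^2) = 8.520612 / 0.458304 = 18.591616.
  gamma(1) = phi_1 gamma(0) + c_1 = (-0.736)(18.591616) + (-2.228) = -15.911429.
Therefore gamma(1) = -15.9114 (to 4 decimal places).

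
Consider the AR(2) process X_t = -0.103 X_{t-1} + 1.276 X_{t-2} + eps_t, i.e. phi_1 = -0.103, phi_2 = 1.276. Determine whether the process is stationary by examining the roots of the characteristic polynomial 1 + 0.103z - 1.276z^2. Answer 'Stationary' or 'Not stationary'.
\text{Not stationary}

The AR(p) characteristic polynomial is P(z) = 1 + 0.103z - 1.276z^2.
Stationarity requires all roots to lie outside the unit circle, i.e. |z| > 1 for every root.
Set 1 + (0.103) z + (-1.276) z^2 = 0, i.e. a z^2 + b z + c = 0 with a = -1.276, b = 0.103, c = 1.
Discriminant D = b^2 - 4ac = (0.103)^2 - 4*(-1.276)*1 = 0.010609 - (-5.104) = 5.114609.
D >= 0, so the roots are real: z = (-b +/- sqrt(D)) / (2a) = (-0.103 +/- 2.26155) / (-2.552).
  z_1 = (-0.103 + 2.26155) / (-2.552) = -0.8458,   |z_1| = 0.8458.
  z_2 = (-0.103 - 2.26155) / (-2.552) = 0.9265,   |z_2| = 0.9265.
Moduli of all roots: 0.8458, 0.9265.
All moduli strictly greater than 1? No.
Verdict: Not stationary.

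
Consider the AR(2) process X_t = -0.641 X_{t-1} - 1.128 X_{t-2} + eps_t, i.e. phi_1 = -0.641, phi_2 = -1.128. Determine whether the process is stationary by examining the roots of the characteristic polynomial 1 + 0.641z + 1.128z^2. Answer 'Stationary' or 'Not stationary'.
\text{Not stationary}

The AR(p) characteristic polynomial is P(z) = 1 + 0.641z + 1.128z^2.
Stationarity requires all roots to lie outside the unit circle, i.e. |z| > 1 for every root.
Set 1 + (0.641) z + (1.128) z^2 = 0, i.e. a z^2 + b z + c = 0 with a = 1.128, b = 0.641, c = 1.
Discriminant D = b^2 - 4ac = (0.641)^2 - 4*(1.128)*1 = 0.410881 - (4.512) = -4.101119.
D < 0, so the roots are the complex-conjugate pair z = (-b +/- i sqrt(-D)) / (2a) = -0.2841 +/- 0.8977i.
For a conjugate pair |z|^2 = z * conj(z) = (product of roots) = c/a = 1/(1.128) = 0.886525, so |z| = sqrt(0.886525) = 0.9416 for both roots.
Moduli of all roots: 0.9416, 0.9416.
All moduli strictly greater than 1? No.
Verdict: Not stationary.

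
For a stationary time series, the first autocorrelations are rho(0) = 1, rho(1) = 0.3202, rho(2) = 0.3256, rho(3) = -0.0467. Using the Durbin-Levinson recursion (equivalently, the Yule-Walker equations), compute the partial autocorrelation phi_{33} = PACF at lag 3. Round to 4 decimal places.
\phi_{33} = -0.2430

The PACF at lag k is phi_{kk}, the last component of the solution
to the Yule-Walker system G_k phi = r_k where
  (G_k)_{ij} = rho(|i - j|), (r_k)_i = rho(i), i,j = 1..k.
Equivalently, Durbin-Levinson gives phi_{kk} iteratively:
  phi_{11} = rho(1)
  phi_{kk} = [rho(k) - sum_{j=1..k-1} phi_{k-1,j} rho(k-j)]
            / [1 - sum_{j=1..k-1} phi_{k-1,j} rho(j)],
  phi_{k,j} = phi_{k-1,j} - phi_{kk} phi_{k-1,k-j},  j = 1..k-1.
Step k = 1:
  phi_11 = rho(1) = 0.3202.
Step k = 2:
  phi_22 = [rho(2) - phi_11 rho(1)] / [1 - phi_11 rho(1)] = [0.3256 - (0.3202)(0.3202)] / [1 - (0.3202)(0.3202)]
         = 0.22307196 / 0.89747196 = 0.248556.
  Update: phi_21 = phi_11 - phi_22 phi_11 = 0.3202 - (0.248556)(0.3202) = 0.240612.
Step k = 3:
  phi_33 = [rho(3) - phi_21 rho(2) - phi_22 rho(1)] / [1 - phi_21 rho(1) - phi_22 rho(2)]
    numerator   = -0.0467 - (0.240612)(0.3256) - (0.248556)(0.3202) = -0.204631
    denominator = 1 - (0.240612)(0.3202) - (0.248556)(0.3256) = 0.84202611
  phi_33 = -0.204631 / 0.84202611 = -0.243.
Therefore phi_{33} = -0.2430.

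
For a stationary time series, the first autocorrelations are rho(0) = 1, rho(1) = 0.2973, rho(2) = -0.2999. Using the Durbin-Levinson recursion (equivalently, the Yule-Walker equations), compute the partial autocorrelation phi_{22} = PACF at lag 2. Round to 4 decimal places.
\phi_{22} = -0.4259

The PACF at lag k is phi_{kk}, the last component of the solution
to the Yule-Walker system G_k phi = r_k where
  (G_k)_{ij} = rho(|i - j|), (r_k)_i = rho(i), i,j = 1..k.
Equivalently, Durbin-Levinson gives phi_{kk} iteratively:
  phi_{11} = rho(1)
  phi_{kk} = [rho(k) - sum_{j=1..k-1} phi_{k-1,j} rho(k-j)]
            / [1 - sum_{j=1..k-1} phi_{k-1,j} rho(j)],
  phi_{k,j} = phi_{k-1,j} - phi_{kk} phi_{k-1,k-j},  j = 1..k-1.
Step k = 1:
  phi_11 = rho(1) = 0.2973.
Step k = 2:
  phi_22 = [rho(2) - phi_11 rho(1)] / [1 - phi_11 rho(1)] = [-0.2999 - (0.2973)(0.2973)] / [1 - (0.2973)(0.2973)]
         = -0.38828729 / 0.91161271 = -0.4259.
Therefore phi_{22} = -0.4259.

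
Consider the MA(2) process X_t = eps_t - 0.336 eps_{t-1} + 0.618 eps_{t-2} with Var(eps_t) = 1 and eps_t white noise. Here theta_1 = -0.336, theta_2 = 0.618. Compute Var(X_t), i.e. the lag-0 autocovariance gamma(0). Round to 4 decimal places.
\gamma(0) = 1.4948

For an MA(q) process X_t = eps_t + sum_i theta_i eps_{t-i} with
Var(eps_t) = sigma^2, the variance is
  gamma(0) = sigma^2 * (1 + sum_i theta_i^2).
  sum_i theta_i^2 = (-0.336)^2 + (0.618)^2 = 0.112896 + 0.381924 = 0.49482.
  gamma(0) = 1 * (1 + 0.49482) = 1 * 1.49482 = 1.49482, which rounds to 1.4948.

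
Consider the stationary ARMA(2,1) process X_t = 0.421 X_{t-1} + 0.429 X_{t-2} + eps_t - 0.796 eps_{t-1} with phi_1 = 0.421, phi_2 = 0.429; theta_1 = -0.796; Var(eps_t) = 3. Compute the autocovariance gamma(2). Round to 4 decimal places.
\gamma(2) = 0.9784

Multiply the model equation by X_{t-k} and take expectations. With theta_0 = psi_0 = 1 and psi_j the MA(infinity) weights, this gives
  gamma(k) - sum_i phi_i gamma(k-i) = c_k,
  c_k = sigma^2 * sum_{j=k..q} theta_j psi_{j-k}   (c_k = 0 for k > q),
using gamma(-m) = gamma(m).
psi-weights needed (psi_j = theta_j + sum_i phi_i psi_{j-i}):
  psi_1 = theta_1 + phi_1 = -0.796 + (0.421) = -0.375
Right-hand sides:
  c_0 = sigma^2 (1 + theta_1 psi_1) = 3 * (1 + (-0.796)(-0.375)) = 3 * 1.2985 = 3.8955
  c_1 = sigma^2 theta_1 = 3 * (-0.796) = -2.388
  c_2 = 0
Equations for k = 0, 1, 2 (AR order 2, c_2 = 0):
  (E0) gamma(0) = phi_1 gamma(1) + phi_2 gamma(2) + c_0
  (E1) gamma(1) = phi_1 gamma(0) + phi_2 gamma(1) + c_1
  (E2) gamma(2) = phi_1 gamma(1) + phi_2 gamma(0)
From (E1): gamma(1) = A gamma(0) + B with
  A = phi_1 / (1 - phi_2) = 0.421 / 0.571 = 0.737303,   B = c_1 / (1 - phi_2) = -2.388 / 0.571 = -4.182137.
Insert (E2) into (E0): gamma(0) (1 - phi_2^2) = phi_1 (1 + phi_2) gamma(1) + c_0.
  phi_1 (1 + phi_2) = (0.421)(1.429) = 0.601609,   1 - phi_2^2 = 0.815959.
Replace gamma(1) by A gamma(0) + B and collect gamma(0):
  gamma(0) [0.815959 - (0.601609)(0.737303)] = (0.601609)(-4.182137) + 3.8955
  gamma(0) * 0.372391 = 1.379489
  gamma(0) = 1.379489 / 0.372391 = 3.704411.
  gamma(1) = A gamma(0) + B = (0.737303)(3.704411) + (-4.182137) = -1.450863.
  gamma(2) = phi_1 gamma(1) + phi_2 gamma(0) = (0.421)(-1.450863) + (0.429)(3.704411) = 0.978379.
Therefore gamma(2) = 0.9784 (to 4 decimal places).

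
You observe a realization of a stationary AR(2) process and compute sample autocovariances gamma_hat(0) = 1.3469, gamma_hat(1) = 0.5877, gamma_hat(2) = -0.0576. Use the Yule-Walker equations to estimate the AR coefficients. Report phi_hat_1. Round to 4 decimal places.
\hat\phi_{1} = 0.5620

The Yule-Walker equations for an AR(p) process read, in matrix form,
  Gamma_p phi = r_p,   with   (Gamma_p)_{ij} = gamma(|i - j|),
                       (r_p)_i = gamma(i),   i,j = 1..p.
Substitute the sample gammas (Toeplitz matrix and right-hand side of size 2):
  Gamma_p = [[1.3469, 0.5877], [0.5877, 1.3469]]
  r_p     = [0.5877, -0.0576]
Written out:
  1.3469 phi_1 + 0.5877 phi_2 = 0.5877
  0.5877 phi_1 + 1.3469 phi_2 = -0.0576
Solve by Cramer's rule:
  det = gamma(0)^2 - gamma(1)^2 = (1.3469)^2 - (0.5877)^2 = 1.81413961 - 0.34539129 = 1.46874832
  phi_hat_1 = [gamma(1) gamma(0) - gamma(1) gamma(2)] / det = [(0.5877)(1.3469) - (0.5877)(-0.0576)] / 1.46874832 = 0.82542465 / 1.46874832 = 0.562
  phi_hat_2 = [gamma(0) gamma(2) - gamma(1)^2] / det = [(1.3469)(-0.0576) - (0.5877)^2] / 1.46874832 = -0.42297273 / 1.46874832 = -0.288
So phi_hat = [0.5620, -0.2880].
Therefore phi_hat_1 = 0.5620.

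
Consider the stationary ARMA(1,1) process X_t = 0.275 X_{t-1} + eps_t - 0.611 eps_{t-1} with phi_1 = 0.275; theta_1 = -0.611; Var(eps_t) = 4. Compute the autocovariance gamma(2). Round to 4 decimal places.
\gamma(2) = -0.3327

Multiply the model equation by X_{t-k} and take expectations. With theta_0 = psi_0 = 1 and psi_j the MA(infinity) weights, this gives
  gamma(k) - sum_i phi_i gamma(k-i) = c_k,
  c_k = sigma^2 * sum_{j=k..q} theta_j psi_{j-k}   (c_k = 0 for k > q),
using gamma(-m) = gamma(m).
psi-weights needed (psi_j = theta_j + sum_i phi_i psi_{j-i}):
  psi_1 = theta_1 + phi_1 = -0.611 + (0.275) = -0.336
Right-hand sides:
  c_0 = sigma^2 (1 + theta_1 psi_1) = 4 * (1 + (-0.611)(-0.336)) = 4 * 1.205296 = 4.821184
  c_1 = sigma^2 theta_1 = 4 * (-0.611) = -2.444
  c_2 = 0
Equations for k = 0 and k = 1 (AR order 1):
  gamma(0) = phi_1 gamma(1) + c_0
  gamma(1) = phi_1 gamma(0) + c_1
Substituting the second into the first: gamma(0) (1 - phi_1^2) = c_0 + phi_1 c_1, so
  gamma(0) = (c_0 + phi_1 c_1) / (1 - phi_1^2) = (4.821184 + (0.275)(-2.444)) / (1 - (0.275)^2) = 4.149084 / 0.924375 = 4.488529.
  gamma(1) = phi_1 gamma(0) + c_1 = (0.275)(4.488529) + (-2.444) = -1.209655.
For k = 2 (> q): gamma(2) = phi_1 gamma(1) = (0.275)(-1.209655) = -0.332655.
Therefore gamma(2) = -0.3327 (to 4 decimal places).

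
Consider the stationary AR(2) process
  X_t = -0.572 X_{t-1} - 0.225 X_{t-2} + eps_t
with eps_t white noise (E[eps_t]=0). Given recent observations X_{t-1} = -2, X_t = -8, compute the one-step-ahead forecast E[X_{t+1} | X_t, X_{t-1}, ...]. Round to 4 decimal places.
E[X_{t+1} \mid \mathcal F_t] = 5.0260

For an AR(p) model X_t = c + sum_i phi_i X_{t-i} + eps_t, the
one-step-ahead conditional mean is
  E[X_{t+1} | X_t, ...] = c + sum_i phi_i X_{t+1-i}.
Substitute known values:
  E[X_{t+1} | ...] = (-0.572) * (-8) + (-0.225) * (-2)
                   = 5.0260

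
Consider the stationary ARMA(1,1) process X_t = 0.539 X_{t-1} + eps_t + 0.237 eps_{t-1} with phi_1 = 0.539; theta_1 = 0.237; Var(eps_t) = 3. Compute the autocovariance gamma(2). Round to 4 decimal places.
\gamma(2) = 1.9945

Multiply the model equation by X_{t-k} and take expectations. With theta_0 = psi_0 = 1 and psi_j the MA(infinity) weights, this gives
  gamma(k) - sum_i phi_i gamma(k-i) = c_k,
  c_k = sigma^2 * sum_{j=k..q} theta_j psi_{j-k}   (c_k = 0 for k > q),
using gamma(-m) = gamma(m).
psi-weights needed (psi_j = theta_j + sum_i phi_i psi_{j-i}):
  psi_1 = theta_1 + phi_1 = 0.237 + (0.539) = 0.776
Right-hand sides:
  c_0 = sigma^2 (1 + theta_1 psi_1) = 3 * (1 + (0.237)(0.776)) = 3 * 1.183912 = 3.551736
  c_1 = sigma^2 theta_1 = 3 * (0.237) = 0.711
  c_2 = 0
Equations for k = 0 and k = 1 (AR order 1):
  gamma(0) = phi_1 gamma(1) + c_0
  gamma(1) = phi_1 gamma(0) + c_1
Substituting the second into the first: gamma(0) (1 - phi_1^2) = c_0 + phi_1 c_1, so
  gamma(0) = (c_0 + phi_1 c_1) / (1 - phi_1^2) = (3.551736 + (0.539)(0.711)) / (1 - (0.539)^2) = 3.934965 / 0.709479 = 5.546274.
  gamma(1) = phi_1 gamma(0) + c_1 = (0.539)(5.546274) + (0.711) = 3.700442.
For k = 2 (> q): gamma(2) = phi_1 gamma(1) = (0.539)(3.700442) = 1.994538.
Therefore gamma(2) = 1.9945 (to 4 decimal places).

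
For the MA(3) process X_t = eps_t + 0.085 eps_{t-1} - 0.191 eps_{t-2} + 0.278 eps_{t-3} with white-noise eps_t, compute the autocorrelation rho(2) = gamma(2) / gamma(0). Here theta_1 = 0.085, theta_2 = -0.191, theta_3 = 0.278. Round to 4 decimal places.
\rho(2) = -0.1493

For an MA(q) process with theta_0 = 1, the autocovariance is
  gamma(k) = sigma^2 * sum_{i=0..q-k} theta_i * theta_{i+k},
and rho(k) = gamma(k) / gamma(0). Sigma^2 cancels.
  numerator   = (1)*(-0.191) + (0.085)*(0.278) = -0.16737.
  denominator = (1)^2 + (0.085)^2 + (-0.191)^2 + (0.278)^2 = 1.12099.
  rho(2) = -0.16737 / 1.12099 = -0.1493.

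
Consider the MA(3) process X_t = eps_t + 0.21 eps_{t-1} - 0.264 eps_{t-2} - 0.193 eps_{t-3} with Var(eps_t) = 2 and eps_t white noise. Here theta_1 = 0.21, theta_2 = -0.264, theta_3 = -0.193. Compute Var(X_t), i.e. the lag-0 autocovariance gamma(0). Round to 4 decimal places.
\gamma(0) = 2.3021

For an MA(q) process X_t = eps_t + sum_i theta_i eps_{t-i} with
Var(eps_t) = sigma^2, the variance is
  gamma(0) = sigma^2 * (1 + sum_i theta_i^2).
  sum_i theta_i^2 = (0.21)^2 + (-0.264)^2 + (-0.193)^2 = 0.0441 + 0.069696 + 0.037249 = 0.151045.
  gamma(0) = 2 * (1 + 0.151045) = 2 * 1.151045 = 2.30209, which rounds to 2.3021.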